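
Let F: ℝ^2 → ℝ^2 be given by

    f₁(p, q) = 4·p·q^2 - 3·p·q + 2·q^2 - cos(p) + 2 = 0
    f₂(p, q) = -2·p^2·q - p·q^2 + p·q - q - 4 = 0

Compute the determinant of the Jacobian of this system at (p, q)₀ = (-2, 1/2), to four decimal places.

J = [[4·q^2 - 3·q + sin(p), 8·p·q - 3·p + 4·q], [-4·p·q - q^2 + q, -2·p^2 - 2·p·q + p - 1]].
At the point, J = [[-1.409297, 0.0000], [4.2500, -9.0000]].
det J = 12.6837.

12.6837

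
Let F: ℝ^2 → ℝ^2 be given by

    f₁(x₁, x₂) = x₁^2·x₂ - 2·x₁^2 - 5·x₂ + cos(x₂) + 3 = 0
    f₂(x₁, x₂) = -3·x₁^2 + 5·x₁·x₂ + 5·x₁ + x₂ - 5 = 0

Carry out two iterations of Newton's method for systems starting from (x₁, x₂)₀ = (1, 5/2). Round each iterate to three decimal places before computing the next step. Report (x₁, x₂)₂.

(0.980, 0.494)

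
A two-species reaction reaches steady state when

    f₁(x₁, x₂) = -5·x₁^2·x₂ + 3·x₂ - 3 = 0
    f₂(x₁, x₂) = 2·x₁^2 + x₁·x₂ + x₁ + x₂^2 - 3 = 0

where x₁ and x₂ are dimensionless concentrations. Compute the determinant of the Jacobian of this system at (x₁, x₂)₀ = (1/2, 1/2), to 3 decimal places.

-9.875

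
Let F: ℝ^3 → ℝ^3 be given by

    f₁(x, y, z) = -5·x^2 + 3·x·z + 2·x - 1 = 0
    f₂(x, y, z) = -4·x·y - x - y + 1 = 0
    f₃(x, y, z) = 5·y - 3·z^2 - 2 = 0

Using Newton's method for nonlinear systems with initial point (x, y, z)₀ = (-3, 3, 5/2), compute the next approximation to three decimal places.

At (-3, 3, 5/2): F = (-74.500, 37.000, -5.750).
Jacobian J = [[-10·x + 3·z + 2, 0, 3·x], [-4·y - 1, -4·x - 1, 0], [0, 5, -6·z]].
At the point, J = [[39.500, 0.000, -9.000], [-13.000, 11.000, 0.000], [0.000, 5.000, -15.000]] (det J = -5932.500).
Solving J·Δ = −F gives Δ = (1.695, -1.360, -0.837).
Then the next iterate is (x, y, z)₁ = (-1.305, 1.640, 1.663).

(-1.305, 1.640, 1.663)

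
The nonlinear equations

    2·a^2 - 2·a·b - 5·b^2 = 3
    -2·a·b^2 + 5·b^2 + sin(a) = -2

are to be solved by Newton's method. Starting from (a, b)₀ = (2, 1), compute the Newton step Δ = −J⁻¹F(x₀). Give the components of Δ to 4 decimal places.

(2.1410, 0.6319)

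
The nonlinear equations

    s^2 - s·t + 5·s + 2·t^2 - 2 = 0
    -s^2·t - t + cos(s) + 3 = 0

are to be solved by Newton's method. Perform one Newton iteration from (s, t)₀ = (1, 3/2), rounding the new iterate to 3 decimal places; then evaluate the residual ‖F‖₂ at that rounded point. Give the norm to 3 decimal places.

44.872

At (1, 3/2): F = (7.000, 0.54030).
Jacobian J = [[2·s - t + 5, -s + 4·t], [-2·s·t - sin(s), -s^2 - 1]].
At the point, J = [[5.500, 5.000], [-3.84147, -2.000]] (det J = 8.20735).
Solving J·Δ = −F gives Δ = (2.035, -3.638).
Then the next iterate is (s, t)₁ = (3.035, -2.138).
Re-evaluating at (3.035, -2.138): F = (38.01714, 23.83727), so ‖F‖₂ = 44.872.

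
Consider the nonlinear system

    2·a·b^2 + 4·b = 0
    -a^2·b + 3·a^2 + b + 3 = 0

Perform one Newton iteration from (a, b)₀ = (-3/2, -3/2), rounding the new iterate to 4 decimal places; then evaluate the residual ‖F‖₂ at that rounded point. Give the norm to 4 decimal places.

At (-3/2, -3/2): F = (-12.7500, 11.6250).
Jacobian J = [[2·b^2, 4·a·b + 4], [-2·a·b + 6·a, -a^2 + 1]].
At the point, J = [[4.5000, 13.0000], [-13.5000, -1.2500]] (det J = 169.8750).
Solving J·Δ = −F gives Δ = (0.7958, 0.7053).
Then the next iterate is (a, b)₁ = (-0.7042, -0.7947).
Re-evaluating at (-0.7042, -0.7947): F = (-4.068272, 4.087083), so ‖F‖₂ = 5.7667.

5.7667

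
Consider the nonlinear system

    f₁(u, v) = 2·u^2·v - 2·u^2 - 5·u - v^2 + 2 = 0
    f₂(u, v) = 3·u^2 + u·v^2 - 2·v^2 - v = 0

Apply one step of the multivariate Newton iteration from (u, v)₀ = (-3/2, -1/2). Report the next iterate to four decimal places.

At (-3/2, -1/2): F = (2.5000, 6.3750).
Jacobian J = [[4·u·v - 4·u - 5, 2·u^2 - 2·v], [6·u + v^2, 2·u·v - 4·v - 1]].
At the point, J = [[4.0000, 5.5000], [-8.7500, 2.5000]] (det J = 58.1250).
Solving J·Δ = −F gives Δ = (0.4957, -0.8151).
Then the next iterate is (u, v)₁ = (-1.0043, -1.3151).

(-1.0043, -1.3151)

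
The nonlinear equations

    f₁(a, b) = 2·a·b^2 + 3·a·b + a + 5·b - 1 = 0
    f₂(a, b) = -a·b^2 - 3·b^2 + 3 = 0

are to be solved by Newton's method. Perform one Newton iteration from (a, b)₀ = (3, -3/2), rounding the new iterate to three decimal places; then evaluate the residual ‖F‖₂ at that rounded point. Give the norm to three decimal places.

123.484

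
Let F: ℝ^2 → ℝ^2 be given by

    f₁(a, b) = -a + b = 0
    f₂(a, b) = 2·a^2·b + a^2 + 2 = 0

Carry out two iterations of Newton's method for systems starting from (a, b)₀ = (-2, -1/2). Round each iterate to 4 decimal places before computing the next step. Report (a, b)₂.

(-1.6667, -1.6667)

At (-2, -1/2): F = (1.5000, 2.0000).
Jacobian J = [[-1, 1], [4·a·b + 2·a, 2·a^2]].
At the point, J = [[-1.0000, 1.0000], [0.0000, 8.0000]] (det J = -8.0000).
Solving J·Δ = −F gives Δ = (1.2500, -0.2500).
Then the next iterate is (a, b)₁ = (-0.7500, -0.7500).
Round to (-0.7500, -0.7500) and repeat: F = (0.0000, 1.718750), J = [[-1.0000, 1.0000], [0.7500, 1.1250]].
Δ = (-0.9167, -0.9167), so (a, b)₂ = (-1.6667, -1.6667).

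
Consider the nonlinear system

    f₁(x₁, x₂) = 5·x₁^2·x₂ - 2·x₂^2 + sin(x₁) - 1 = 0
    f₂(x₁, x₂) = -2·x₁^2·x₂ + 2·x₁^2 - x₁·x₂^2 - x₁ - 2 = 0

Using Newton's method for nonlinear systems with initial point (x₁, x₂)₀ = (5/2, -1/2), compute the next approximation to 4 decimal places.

(1.6123, -0.3581)

At (5/2, -1/2): F = (-16.526528, 13.6250).
Jacobian J = [[10·x₁·x₂ + cos(x₁), 5·x₁^2 - 4·x₂], [-4·x₁·x₂ + 4·x₁ - x₂^2 - 1, -2·x₁^2 - 2·x₁·x₂]].
At the point, J = [[-13.301144, 33.2500], [13.7500, -10.0000]] (det J = -324.176064).
Solving J·Δ = −F gives Δ = (-0.8877, 0.1419).
Then the next iterate is (x₁, x₂)₁ = (1.6123, -0.3581).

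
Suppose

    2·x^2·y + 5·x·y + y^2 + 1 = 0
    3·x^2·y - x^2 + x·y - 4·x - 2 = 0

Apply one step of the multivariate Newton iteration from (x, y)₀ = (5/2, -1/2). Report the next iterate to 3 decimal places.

(0.674, -0.602)

At (5/2, -1/2): F = (-11.250, -28.875).
Jacobian J = [[4·x·y + 5·y, 2·x^2 + 5·x + 2·y], [6·x·y - 2·x + y - 4, 3·x^2 + x]].
At the point, J = [[-7.500, 24.000], [-17.000, 21.250]] (det J = 248.625).
Solving J·Δ = −F gives Δ = (-1.826, -0.102).
Then the next iterate is (x, y)₁ = (0.674, -0.602).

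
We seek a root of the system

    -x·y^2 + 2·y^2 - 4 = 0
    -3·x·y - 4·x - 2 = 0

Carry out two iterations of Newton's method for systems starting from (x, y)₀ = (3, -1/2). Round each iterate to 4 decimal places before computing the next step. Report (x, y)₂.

At (3, -1/2): F = (-4.2500, -9.5000).
Jacobian J = [[-y^2, -2·x·y + 4·y], [-3·y - 4, -3·x]].
At the point, J = [[-0.2500, 1.0000], [-2.5000, -9.0000]] (det J = 4.7500).
Solving J·Δ = −F gives Δ = (-10.0526, 1.7368).
Then the next iterate is (x, y)₁ = (-7.0526, 1.2368).
Round to (-7.0526, 1.2368) and repeat: F = (9.847529, 52.378367), J = [[-1.529674, 22.392511], [-7.7104, 21.1578]].
Δ = (6.8752, 0.0299), so (x, y)₂ = (-0.1774, 1.2667).

(-0.1774, 1.2667)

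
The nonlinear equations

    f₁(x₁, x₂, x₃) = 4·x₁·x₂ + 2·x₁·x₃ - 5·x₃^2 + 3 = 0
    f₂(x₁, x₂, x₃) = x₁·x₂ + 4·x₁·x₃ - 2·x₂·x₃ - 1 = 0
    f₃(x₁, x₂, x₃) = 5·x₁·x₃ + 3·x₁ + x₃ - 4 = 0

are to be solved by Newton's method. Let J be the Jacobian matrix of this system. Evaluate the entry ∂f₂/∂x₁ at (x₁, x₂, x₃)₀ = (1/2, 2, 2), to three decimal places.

10.000

∂f₂/∂x₁ = x₂ + 4·x₃.
At (1/2, 2, 2) this is 10.000.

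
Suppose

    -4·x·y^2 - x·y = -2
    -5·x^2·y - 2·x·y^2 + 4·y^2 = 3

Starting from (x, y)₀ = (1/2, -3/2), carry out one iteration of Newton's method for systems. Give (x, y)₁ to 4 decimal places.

(0.7153, -0.8882)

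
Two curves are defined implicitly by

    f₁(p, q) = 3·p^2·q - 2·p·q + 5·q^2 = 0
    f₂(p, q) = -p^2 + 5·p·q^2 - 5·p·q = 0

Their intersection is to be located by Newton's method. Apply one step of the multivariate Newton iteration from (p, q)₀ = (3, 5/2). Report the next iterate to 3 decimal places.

(1.428, 2.047)

At (3, 5/2): F = (83.750, 47.250).
Jacobian J = [[6·p·q - 2·q, 3·p^2 - 2·p + 10·q], [-2·p + 5·q^2 - 5·q, 10·p·q - 5·p]].
At the point, J = [[40.000, 46.000], [12.750, 60.000]] (det J = 1813.500).
Solving J·Δ = −F gives Δ = (-1.572, -0.453).
Then the next iterate is (p, q)₁ = (1.428, 2.047).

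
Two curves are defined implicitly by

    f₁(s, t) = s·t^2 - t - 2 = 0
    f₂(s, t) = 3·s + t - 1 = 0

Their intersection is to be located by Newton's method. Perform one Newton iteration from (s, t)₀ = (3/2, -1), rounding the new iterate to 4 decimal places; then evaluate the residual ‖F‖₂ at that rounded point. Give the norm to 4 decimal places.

0.1202

At (3/2, -1): F = (0.5000, 2.5000).
Jacobian J = [[t^2, 2·s·t - 1], [3, 1]].
At the point, J = [[1.0000, -4.0000], [3.0000, 1.0000]] (det J = 13.0000).
Solving J·Δ = −F gives Δ = (-0.8077, -0.0769).
Then the next iterate is (s, t)₁ = (0.6923, -1.0769).
Re-evaluating at (0.6923, -1.0769): F = (-0.120230, 0.0000), so ‖F‖₂ = 0.1202.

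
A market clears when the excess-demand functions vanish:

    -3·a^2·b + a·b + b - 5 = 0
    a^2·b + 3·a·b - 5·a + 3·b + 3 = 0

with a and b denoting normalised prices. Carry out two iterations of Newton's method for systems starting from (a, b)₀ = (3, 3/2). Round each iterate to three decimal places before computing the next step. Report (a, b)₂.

(0.906, 0.680)

At (3, 3/2): F = (-39.500, 19.500).
Jacobian J = [[-6·a·b + b, -3·a^2 + a + 1], [2·a·b + 3·b - 5, a^2 + 3·a + 3]].
At the point, J = [[-25.500, -23.000], [8.500, 21.000]] (det J = -340.000).
Solving J·Δ = −F gives Δ = (-1.121, -0.475).
Then the next iterate is (a, b)₁ = (1.879, 1.025).
Round to (1.879, 1.025) and repeat: F = (-12.90575, 6.07683), J = [[-10.53085, -7.71292], [1.92695, 12.16764]].
Δ = (-0.973, -0.345), so (a, b)₂ = (0.906, 0.680).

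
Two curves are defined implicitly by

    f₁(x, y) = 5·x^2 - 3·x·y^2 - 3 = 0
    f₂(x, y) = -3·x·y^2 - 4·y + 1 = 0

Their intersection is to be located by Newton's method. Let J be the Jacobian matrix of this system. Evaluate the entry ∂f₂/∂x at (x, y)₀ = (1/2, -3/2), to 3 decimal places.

∂f₂/∂x = -3·y^2.
At (1/2, -3/2) this is -6.750.

-6.750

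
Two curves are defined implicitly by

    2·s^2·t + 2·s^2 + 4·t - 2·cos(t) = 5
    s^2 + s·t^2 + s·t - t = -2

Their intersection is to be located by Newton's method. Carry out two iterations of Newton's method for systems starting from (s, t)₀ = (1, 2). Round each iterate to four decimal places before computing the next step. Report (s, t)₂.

(-0.1412, 1.2596)

At (1, 2): F = (9.832294, 7.0000).
Jacobian J = [[4·s·t + 4·s, 2·s^2 + 2·sin(t) + 4], [2·s + t^2 + t, 2·s·t + s - 1]].
At the point, J = [[12.0000, 7.818595], [8.0000, 4.0000]] (det J = -14.548759).
Solving J·Δ = −F gives Δ = (-1.0586, 0.3672).
Then the next iterate is (s, t)₁ = (-0.0586, 2.3672).
Round to (-0.0586, 2.3672) and repeat: F = (5.921617, -0.830857), J = [[-0.789272, 5.405432], [7.853636, -1.336036]].
Δ = (-0.0826, -1.1076), so (s, t)₂ = (-0.1412, 1.2596).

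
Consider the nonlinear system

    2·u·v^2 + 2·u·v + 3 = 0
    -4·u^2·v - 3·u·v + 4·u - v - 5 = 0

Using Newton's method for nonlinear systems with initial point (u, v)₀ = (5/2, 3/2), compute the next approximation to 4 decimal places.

(2.0084, 0.5969)

At (5/2, 3/2): F = (21.7500, -45.2500).
Jacobian J = [[2·v^2 + 2·v, 4·u·v + 2·u], [-8·u·v - 3·v + 4, -4·u^2 - 3·u - 1]].
At the point, J = [[7.5000, 20.0000], [-30.5000, -33.5000]] (det J = 358.7500).
Solving J·Δ = −F gives Δ = (-0.4916, -0.9031).
Then the next iterate is (u, v)₁ = (2.0084, 0.5969).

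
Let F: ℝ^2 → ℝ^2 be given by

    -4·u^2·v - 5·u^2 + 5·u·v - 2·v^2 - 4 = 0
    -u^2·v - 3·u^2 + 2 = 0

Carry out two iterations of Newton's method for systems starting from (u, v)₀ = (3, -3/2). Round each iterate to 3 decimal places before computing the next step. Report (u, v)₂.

(3.230, -2.806)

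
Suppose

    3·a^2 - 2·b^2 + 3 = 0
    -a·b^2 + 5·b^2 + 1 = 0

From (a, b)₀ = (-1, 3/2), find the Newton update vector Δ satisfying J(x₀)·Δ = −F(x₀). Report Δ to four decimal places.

At (-1, 3/2): F = (1.5000, 14.5000).
Jacobian J = [[6·a, -4·b], [-b^2, -2·a·b + 10·b]].
At the point, J = [[-6.0000, -6.0000], [-2.2500, 18.0000]] (det J = -121.5000).
Solving J·Δ = −F gives Δ = (0.9383, -0.6883).

(0.9383, -0.6883)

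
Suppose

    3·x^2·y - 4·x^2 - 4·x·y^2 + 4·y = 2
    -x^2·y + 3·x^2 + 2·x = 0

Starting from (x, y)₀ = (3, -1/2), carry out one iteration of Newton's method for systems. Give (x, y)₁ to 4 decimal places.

(1.3836, -0.4641)

At (3, -1/2): F = (-56.5000, 37.5000).
Jacobian J = [[6·x·y - 8·x - 4·y^2, 3·x^2 - 8·x·y + 4], [-2·x·y + 6·x + 2, -x^2]].
At the point, J = [[-34.0000, 43.0000], [23.0000, -9.0000]] (det J = -683.0000).
Solving J·Δ = −F gives Δ = (-1.6164, 0.0359).
Then the next iterate is (x, y)₁ = (1.3836, -0.4641).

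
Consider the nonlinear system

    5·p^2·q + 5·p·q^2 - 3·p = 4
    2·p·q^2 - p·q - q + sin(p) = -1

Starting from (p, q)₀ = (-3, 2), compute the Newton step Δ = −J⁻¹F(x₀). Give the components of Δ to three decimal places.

(1.035, -0.634)

At (-3, 2): F = (35.000, -19.14112).
Jacobian J = [[10·p·q + 5·q^2 - 3, 5·p^2 + 10·p·q], [2·q^2 - q + cos(p), 4·p·q - p - 1]].
At the point, J = [[-43.000, -15.000], [5.01001, -22.000]] (det J = 1021.15011).
Solving J·Δ = −F gives Δ = (1.035, -0.634).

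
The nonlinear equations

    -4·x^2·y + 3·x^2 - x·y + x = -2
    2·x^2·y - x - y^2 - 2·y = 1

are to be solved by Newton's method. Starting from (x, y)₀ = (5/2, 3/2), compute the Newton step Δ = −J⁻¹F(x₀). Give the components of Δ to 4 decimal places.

At (5/2, 3/2): F = (-18.0000, 10.0000).
Jacobian J = [[-8·x·y + 6·x - y + 1, -4·x^2 - x], [4·x·y - 1, 2·x^2 - 2·y - 2]].
At the point, J = [[-15.5000, -27.5000], [14.0000, 7.5000]] (det J = 268.7500).
Solving J·Δ = −F gives Δ = (-0.5209, -0.3609).

(-0.5209, -0.3609)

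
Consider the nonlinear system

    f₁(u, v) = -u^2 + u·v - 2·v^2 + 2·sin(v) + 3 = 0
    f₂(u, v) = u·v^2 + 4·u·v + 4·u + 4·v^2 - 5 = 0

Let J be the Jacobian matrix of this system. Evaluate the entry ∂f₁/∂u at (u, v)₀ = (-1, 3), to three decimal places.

5.000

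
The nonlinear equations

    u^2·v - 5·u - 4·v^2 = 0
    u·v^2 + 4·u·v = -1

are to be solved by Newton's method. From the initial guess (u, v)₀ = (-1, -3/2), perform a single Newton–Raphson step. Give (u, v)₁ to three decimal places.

(0.108, -0.906)

At (-1, -3/2): F = (-5.500, 4.750).
Jacobian J = [[2·u·v - 5, u^2 - 8·v], [v^2 + 4·v, 2·u·v + 4·u]].
At the point, J = [[-2.000, 13.000], [-3.750, -1.000]] (det J = 50.750).
Solving J·Δ = −F gives Δ = (1.108, 0.594).
Then the next iterate is (u, v)₁ = (0.108, -0.906).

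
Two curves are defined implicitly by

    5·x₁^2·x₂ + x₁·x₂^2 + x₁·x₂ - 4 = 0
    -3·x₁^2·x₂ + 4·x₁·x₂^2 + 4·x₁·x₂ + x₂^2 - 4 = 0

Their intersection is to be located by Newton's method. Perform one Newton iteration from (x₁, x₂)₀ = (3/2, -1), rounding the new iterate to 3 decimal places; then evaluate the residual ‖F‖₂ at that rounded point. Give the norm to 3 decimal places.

At (3/2, -1): F = (-15.250, 3.750).
Jacobian J = [[10·x₁·x₂ + x₂^2 + x₂, 5·x₁^2 + 2·x₁·x₂ + x₁], [-6·x₁·x₂ + 4·x₂^2 + 4·x₂, -3·x₁^2 + 8·x₁·x₂ + 4·x₁ + 2·x₂]].
At the point, J = [[-15.000, 9.750], [9.000, -14.750]] (det J = 133.500).
Solving J·Δ = −F gives Δ = (-1.411, -0.607).
Then the next iterate is (x₁, x₂)₁ = (0.089, -1.607).
Re-evaluating at (0.089, -1.607): F = (-3.97683, -1.03210), so ‖F‖₂ = 4.109.

4.109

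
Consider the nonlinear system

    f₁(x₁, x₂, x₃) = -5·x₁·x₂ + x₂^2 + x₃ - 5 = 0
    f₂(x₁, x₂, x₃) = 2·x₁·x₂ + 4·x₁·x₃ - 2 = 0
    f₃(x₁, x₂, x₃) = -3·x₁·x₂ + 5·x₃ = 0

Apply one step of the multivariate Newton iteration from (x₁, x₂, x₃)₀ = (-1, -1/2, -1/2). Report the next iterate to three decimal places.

(-1.671, 1.979, -0.986)

At (-1, -1/2, -1/2): F = (-7.750, 1.000, -4.000).
Jacobian J = [[-5·x₂, -5·x₁ + 2·x₂, 1], [2·x₂ + 4·x₃, 2·x₁, 4·x₁], [-3·x₂, -3·x₁, 5]].
At the point, J = [[2.500, 4.000, 1.000], [-3.000, -2.000, -4.000], [1.500, 3.000, 5.000]] (det J = 35.000).
Solving J·Δ = −F gives Δ = (-0.671, 2.479, -0.486).
Then the next iterate is (x₁, x₂, x₃)₁ = (-1.671, 1.979, -0.986).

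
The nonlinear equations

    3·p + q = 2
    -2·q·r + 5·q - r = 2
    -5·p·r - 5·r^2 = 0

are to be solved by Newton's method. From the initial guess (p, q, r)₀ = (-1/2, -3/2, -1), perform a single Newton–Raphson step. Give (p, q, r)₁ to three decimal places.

At (-1/2, -3/2, -1): F = (-5.000, -11.500, -7.500).
Jacobian J = [[3, 1, 0], [0, -2·r + 5, -2·q - 1], [-5·r, 0, -5·p - 10·r]].
At the point, J = [[3.000, 1.000, 0.000], [0.000, 7.000, 2.000], [5.000, 0.000, 12.500]] (det J = 272.500).
Solving J·Δ = −F gives Δ = (1.133, 1.601, 0.147).
Then the next iterate is (p, q, r)₁ = (0.633, 0.101, -0.853).

(0.633, 0.101, -0.853)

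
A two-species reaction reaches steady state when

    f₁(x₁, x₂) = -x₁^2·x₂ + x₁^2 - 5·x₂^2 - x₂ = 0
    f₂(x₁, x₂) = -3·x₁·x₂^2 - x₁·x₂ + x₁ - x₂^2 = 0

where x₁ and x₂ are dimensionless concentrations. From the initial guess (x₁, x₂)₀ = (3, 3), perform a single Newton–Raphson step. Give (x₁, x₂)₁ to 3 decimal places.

(3.787, 1.114)

At (3, 3): F = (-66.000, -96.000).
Jacobian J = [[-2·x₁·x₂ + 2·x₁, -x₁^2 - 10·x₂ - 1], [-3·x₂^2 - x₂ + 1, -6·x₁·x₂ - x₁ - 2·x₂]].
At the point, J = [[-12.000, -40.000], [-29.000, -63.000]] (det J = -404.000).
Solving J·Δ = −F gives Δ = (0.787, -1.886).
Then the next iterate is (x₁, x₂)₁ = (3.787, 1.114).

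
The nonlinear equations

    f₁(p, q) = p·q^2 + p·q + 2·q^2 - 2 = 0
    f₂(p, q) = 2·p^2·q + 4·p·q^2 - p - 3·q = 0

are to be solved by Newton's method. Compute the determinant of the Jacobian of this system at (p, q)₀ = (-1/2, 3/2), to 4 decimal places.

-51.8750

J = [[q^2 + q, 2·p·q + p + 4·q], [4·p·q + 4·q^2 - 1, 2·p^2 + 8·p·q - 3]].
At the point, J = [[3.7500, 4.0000], [5.0000, -8.5000]].
det J = -51.8750.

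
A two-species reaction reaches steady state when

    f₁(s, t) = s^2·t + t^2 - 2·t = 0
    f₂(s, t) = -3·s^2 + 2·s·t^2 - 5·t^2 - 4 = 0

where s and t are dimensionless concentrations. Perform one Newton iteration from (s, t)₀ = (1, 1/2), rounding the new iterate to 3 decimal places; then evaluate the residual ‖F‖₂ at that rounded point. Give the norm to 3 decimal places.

25.971

At (1, 1/2): F = (-0.250, -7.750).
Jacobian J = [[2·s·t, s^2 + 2·t - 2], [-6·s + 2·t^2, 4·s·t - 10·t]].
At the point, J = [[1.000, 0.000], [-5.500, -3.000]] (det J = -3.000).
Solving J·Δ = −F gives Δ = (0.250, -3.042).
Then the next iterate is (s, t)₁ = (1.250, -2.542).
Re-evaluating at (1.250, -2.542): F = (7.57389, -24.84191), so ‖F‖₂ = 25.971.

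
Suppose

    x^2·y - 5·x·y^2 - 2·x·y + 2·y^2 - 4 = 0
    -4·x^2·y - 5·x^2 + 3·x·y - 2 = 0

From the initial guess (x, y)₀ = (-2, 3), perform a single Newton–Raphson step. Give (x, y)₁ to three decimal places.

(-1.115, 2.097)

At (-2, 3): F = (128.000, -88.000).
Jacobian J = [[2·x·y - 5·y^2 - 2·y, x^2 - 10·x·y - 2·x + 4·y], [-8·x·y - 10·x + 3·y, -4·x^2 + 3·x]].
At the point, J = [[-63.000, 80.000], [77.000, -22.000]] (det J = -4774.000).
Solving J·Δ = −F gives Δ = (0.885, -0.903).
Then the next iterate is (x, y)₁ = (-1.115, 2.097).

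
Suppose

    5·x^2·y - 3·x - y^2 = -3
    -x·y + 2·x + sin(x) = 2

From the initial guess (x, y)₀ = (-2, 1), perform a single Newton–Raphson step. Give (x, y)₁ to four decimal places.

(0.5548, 2.7088)

At (-2, 1): F = (28.0000, -4.909297).
Jacobian J = [[10·x·y - 3, 5·x^2 - 2·y], [-y + cos(x) + 2, -x]].
At the point, J = [[-23.0000, 18.0000], [0.583853, 2.0000]] (det J = -56.509357).
Solving J·Δ = −F gives Δ = (2.5548, 1.7088).
Then the next iterate is (x, y)₁ = (0.5548, 2.7088).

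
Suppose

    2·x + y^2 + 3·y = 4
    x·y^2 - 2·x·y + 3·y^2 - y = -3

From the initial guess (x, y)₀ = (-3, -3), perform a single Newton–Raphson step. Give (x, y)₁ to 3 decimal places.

(-1.436, -5.291)

At (-3, -3): F = (-10.000, -12.000).
Jacobian J = [[2, 2·y + 3], [y^2 - 2·y, 2·x·y - 2·x + 6·y - 1]].
At the point, J = [[2.000, -3.000], [15.000, 5.000]] (det J = 55.000).
Solving J·Δ = −F gives Δ = (1.564, -2.291).
Then the next iterate is (x, y)₁ = (-1.436, -5.291).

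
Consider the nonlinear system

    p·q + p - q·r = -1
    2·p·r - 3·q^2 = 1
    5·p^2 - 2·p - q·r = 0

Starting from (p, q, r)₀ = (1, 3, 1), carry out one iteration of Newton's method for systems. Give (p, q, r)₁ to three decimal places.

(1.168, 1.673, 1.891)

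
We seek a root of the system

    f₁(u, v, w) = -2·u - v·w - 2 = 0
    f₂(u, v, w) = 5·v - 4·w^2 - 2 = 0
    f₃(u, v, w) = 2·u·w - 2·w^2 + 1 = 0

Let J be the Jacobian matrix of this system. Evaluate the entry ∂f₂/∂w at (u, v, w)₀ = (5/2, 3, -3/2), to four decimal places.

12.0000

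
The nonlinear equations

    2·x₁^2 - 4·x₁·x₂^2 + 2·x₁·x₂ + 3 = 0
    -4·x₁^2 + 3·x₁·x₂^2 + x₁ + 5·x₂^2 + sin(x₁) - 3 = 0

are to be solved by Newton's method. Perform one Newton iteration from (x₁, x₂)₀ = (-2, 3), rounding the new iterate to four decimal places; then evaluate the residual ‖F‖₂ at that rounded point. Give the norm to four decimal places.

24.7525

At (-2, 3): F = (71.0000, -30.909297).
Jacobian J = [[4·x₁ - 4·x₂^2 + 2·x₂, -8·x₁·x₂ + 2·x₁], [-8·x₁ + 3·x₂^2 + cos(x₁) + 1, 6·x₁·x₂ + 10·x₂]].
At the point, J = [[-38.0000, 44.0000], [43.583853, -6.0000]] (det J = -1689.689539).
Solving J·Δ = −F gives Δ = (0.5528, -1.1362).
Then the next iterate is (x₁, x₂)₁ = (-1.4472, 1.8638).
Re-evaluating at (-1.4472, 1.8638): F = (21.903040, -11.530006), so ‖F‖₂ = 24.7525.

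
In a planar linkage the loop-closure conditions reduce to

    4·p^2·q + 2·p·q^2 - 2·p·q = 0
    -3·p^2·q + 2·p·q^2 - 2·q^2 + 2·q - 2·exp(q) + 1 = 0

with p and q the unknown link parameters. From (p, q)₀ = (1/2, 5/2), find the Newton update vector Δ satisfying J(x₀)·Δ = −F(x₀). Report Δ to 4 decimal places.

(-0.0837, -0.9571)

At (1/2, 5/2): F = (6.2500, -26.489988).
Jacobian J = [[8·p·q + 2·q^2 - 2·q, 4·p^2 + 4·p·q - 2·p], [-6·p·q + 2·q^2, -3·p^2 + 4·p·q - 4·q - 2·exp(q) + 2]].
At the point, J = [[17.5000, 5.0000], [5.0000, -28.114988]] (det J = -517.012289).
Solving J·Δ = −F gives Δ = (-0.0837, -0.9571).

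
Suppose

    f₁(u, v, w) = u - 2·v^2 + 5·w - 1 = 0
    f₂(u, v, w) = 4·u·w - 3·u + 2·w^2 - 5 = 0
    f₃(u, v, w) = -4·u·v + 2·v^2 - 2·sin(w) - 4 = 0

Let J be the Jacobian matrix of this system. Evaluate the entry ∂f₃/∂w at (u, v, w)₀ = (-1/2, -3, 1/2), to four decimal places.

-1.7552

∂f₃/∂w = -2·cos(w).
At (-1/2, -3, 1/2) this is -1.7552.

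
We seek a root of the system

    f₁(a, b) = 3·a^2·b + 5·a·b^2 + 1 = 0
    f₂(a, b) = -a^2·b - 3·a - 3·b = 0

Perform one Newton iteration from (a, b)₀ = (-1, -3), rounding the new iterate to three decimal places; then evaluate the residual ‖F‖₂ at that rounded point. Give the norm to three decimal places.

At (-1, -3): F = (-53.000, 15.000).
Jacobian J = [[6·a·b + 5·b^2, 3·a^2 + 10·a·b], [-2·a·b - 3, -a^2 - 3]].
At the point, J = [[63.000, 33.000], [-9.000, -4.000]] (det J = 45.000).
Solving J·Δ = −F gives Δ = (6.289, -10.400).
Then the next iterate is (a, b)₁ = (5.289, -13.400).
Re-evaluating at (5.289, -13.400): F = (3624.92866, 399.17818), so ‖F‖₂ = 3646.841.

3646.841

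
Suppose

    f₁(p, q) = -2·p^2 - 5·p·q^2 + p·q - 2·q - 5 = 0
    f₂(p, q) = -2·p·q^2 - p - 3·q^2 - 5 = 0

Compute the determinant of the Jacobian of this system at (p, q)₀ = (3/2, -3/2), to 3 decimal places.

-216.500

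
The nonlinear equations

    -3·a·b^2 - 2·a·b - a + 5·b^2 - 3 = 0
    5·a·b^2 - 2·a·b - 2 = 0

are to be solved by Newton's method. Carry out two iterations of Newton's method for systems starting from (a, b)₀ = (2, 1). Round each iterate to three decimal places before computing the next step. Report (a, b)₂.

(0.508, 1.143)

At (2, 1): F = (-10.000, 4.000).
Jacobian J = [[-3·b^2 - 2·b - 1, -6·a·b - 2·a + 10·b], [5·b^2 - 2·b, 10·a·b - 2·a]].
At the point, J = [[-6.000, -6.000], [3.000, 16.000]] (det J = -78.000).
Solving J·Δ = −F gives Δ = (-1.744, 0.077).
Then the next iterate is (a, b)₁ = (0.256, 1.077).
Round to (0.256, 1.077) and repeat: F = (1.10140, -1.06671), J = [[-6.63379, 8.60373], [3.64565, 2.24512]].
Δ = (0.252, 0.066), so (a, b)₂ = (0.508, 1.143).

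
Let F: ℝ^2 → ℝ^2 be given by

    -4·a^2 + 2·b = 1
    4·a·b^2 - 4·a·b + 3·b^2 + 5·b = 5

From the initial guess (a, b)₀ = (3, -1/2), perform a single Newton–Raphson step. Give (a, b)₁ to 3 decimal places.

(1.407, -0.615)

At (3, -1/2): F = (-38.000, 2.250).
Jacobian J = [[-8·a, 2], [4·b^2 - 4·b, 8·a·b - 4·a + 6·b + 5]].
At the point, J = [[-24.000, 2.000], [3.000, -22.000]] (det J = 522.000).
Solving J·Δ = −F gives Δ = (-1.593, -0.115).
Then the next iterate is (a, b)₁ = (1.407, -0.615).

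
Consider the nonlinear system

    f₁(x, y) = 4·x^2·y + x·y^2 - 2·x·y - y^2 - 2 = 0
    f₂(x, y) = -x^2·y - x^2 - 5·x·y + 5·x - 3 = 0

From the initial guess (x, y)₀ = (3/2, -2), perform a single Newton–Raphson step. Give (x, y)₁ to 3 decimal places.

At (3/2, -2): F = (-12.000, 21.750).
Jacobian J = [[8·x·y + y^2 - 2·y, 4·x^2 + 2·x·y - 2·x - 2·y], [-2·x·y - 2·x - 5·y + 5, -x^2 - 5·x]].
At the point, J = [[-16.000, 4.000], [18.000, -9.750]] (det J = 84.000).
Solving J·Δ = −F gives Δ = (-0.357, 1.571).
Then the next iterate is (x, y)₁ = (1.143, -0.429).

(1.143, -0.429)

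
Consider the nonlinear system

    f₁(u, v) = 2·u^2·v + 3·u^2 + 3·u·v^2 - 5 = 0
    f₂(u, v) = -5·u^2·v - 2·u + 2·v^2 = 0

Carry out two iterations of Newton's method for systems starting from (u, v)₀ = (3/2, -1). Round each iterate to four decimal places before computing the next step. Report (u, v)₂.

(1.5775, -0.0641)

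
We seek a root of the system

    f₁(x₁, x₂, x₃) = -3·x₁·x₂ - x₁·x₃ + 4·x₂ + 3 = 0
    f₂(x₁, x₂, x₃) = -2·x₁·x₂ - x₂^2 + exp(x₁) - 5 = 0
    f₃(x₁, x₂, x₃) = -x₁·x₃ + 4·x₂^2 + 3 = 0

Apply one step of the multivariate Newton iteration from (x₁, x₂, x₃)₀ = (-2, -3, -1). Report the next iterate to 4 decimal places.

At (-2, -3, -1): F = (-29.0000, -25.864665, 37.0000).
Jacobian J = [[-3·x₂ - x₃, -3·x₁ + 4, -x₁], [-2·x₂ + exp(x₁), -2·x₁ - 2·x₂, 0], [-x₃, 8·x₂, -x₁]].
At the point, J = [[10.0000, 10.0000, 2.0000], [6.135335, 10.0000, 0.0000], [1.0000, -24.0000, 2.0000]] (det J = -237.202799).
Solving J·Δ = −F gives Δ = (1.8499, 1.4515, -2.0069).
Then the next iterate is (x₁, x₂, x₃)₁ = (-0.1501, -1.5485, -3.0069).

(-0.1501, -1.5485, -3.0069)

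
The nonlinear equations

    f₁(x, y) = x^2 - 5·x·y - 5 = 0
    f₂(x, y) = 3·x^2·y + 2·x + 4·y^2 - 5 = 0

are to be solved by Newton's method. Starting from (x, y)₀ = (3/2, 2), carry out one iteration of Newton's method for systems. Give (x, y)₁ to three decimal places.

(-19.858, 19.568)

At (3/2, 2): F = (-17.750, 27.500).
Jacobian J = [[2·x - 5·y, -5·x], [6·x·y + 2, 3·x^2 + 8·y]].
At the point, J = [[-7.000, -7.500], [20.000, 22.750]] (det J = -9.250).
Solving J·Δ = −F gives Δ = (-21.358, 17.568).
Then the next iterate is (x, y)₁ = (-19.858, 19.568).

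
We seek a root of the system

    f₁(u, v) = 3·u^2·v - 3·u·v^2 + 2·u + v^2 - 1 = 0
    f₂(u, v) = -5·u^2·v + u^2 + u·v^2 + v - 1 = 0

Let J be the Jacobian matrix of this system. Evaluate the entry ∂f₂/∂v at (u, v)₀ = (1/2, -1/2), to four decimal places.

-0.7500

∂f₂/∂v = -5·u^2 + 2·u·v + 1.
At (1/2, -1/2) this is -0.7500.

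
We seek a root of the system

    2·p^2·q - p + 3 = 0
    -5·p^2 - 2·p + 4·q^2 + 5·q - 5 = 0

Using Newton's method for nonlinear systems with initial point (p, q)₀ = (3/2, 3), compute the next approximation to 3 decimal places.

(0.987, 1.604)

At (3/2, 3): F = (15.000, 31.750).
Jacobian J = [[4·p·q - 1, 2·p^2], [-10·p - 2, 8·q + 5]].
At the point, J = [[17.000, 4.500], [-17.000, 29.000]] (det J = 569.500).
Solving J·Δ = −F gives Δ = (-0.513, -1.396).
Then the next iterate is (p, q)₁ = (0.987, 1.604).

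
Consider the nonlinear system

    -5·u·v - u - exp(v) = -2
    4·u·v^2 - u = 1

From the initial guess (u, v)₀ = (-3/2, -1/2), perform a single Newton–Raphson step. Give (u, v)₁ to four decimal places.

(-1.6949, -0.3333)

At (-3/2, -1/2): F = (-0.856531, -1.0000).
Jacobian J = [[-5·v - 1, -5·u - exp(v)], [4·v^2 - 1, 8·u·v]].
At the point, J = [[1.5000, 6.893469], [0.0000, 6.0000]] (det J = 9.0000).
Solving J·Δ = −F gives Δ = (-0.1949, 0.1667).
Then the next iterate is (u, v)₁ = (-1.6949, -0.3333).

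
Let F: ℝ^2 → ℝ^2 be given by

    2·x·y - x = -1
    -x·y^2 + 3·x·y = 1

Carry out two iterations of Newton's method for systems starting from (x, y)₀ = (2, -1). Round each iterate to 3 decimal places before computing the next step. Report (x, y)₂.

(1.333, 0.333)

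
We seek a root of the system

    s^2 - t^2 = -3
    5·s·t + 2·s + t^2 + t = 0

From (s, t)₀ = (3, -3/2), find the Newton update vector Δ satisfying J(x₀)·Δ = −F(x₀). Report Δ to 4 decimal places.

(-1.8413, 0.4325)

At (3, -3/2): F = (9.7500, -15.7500).
Jacobian J = [[2·s, -2·t], [5·t + 2, 5·s + 2·t + 1]].
At the point, J = [[6.0000, 3.0000], [-5.5000, 13.0000]] (det J = 94.5000).
Solving J·Δ = −F gives Δ = (-1.8413, 0.4325).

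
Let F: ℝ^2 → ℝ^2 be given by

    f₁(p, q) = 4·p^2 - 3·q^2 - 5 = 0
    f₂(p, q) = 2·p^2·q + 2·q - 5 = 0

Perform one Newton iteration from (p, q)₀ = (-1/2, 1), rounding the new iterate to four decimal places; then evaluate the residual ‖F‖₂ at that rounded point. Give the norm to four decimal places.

At (-1/2, 1): F = (-7.0000, -2.5000).
Jacobian J = [[8·p, -6·q], [4·p·q, 2·p^2 + 2]].
At the point, J = [[-4.0000, -6.0000], [-2.0000, 2.5000]] (det J = -22.0000).
Solving J·Δ = −F gives Δ = (-1.4773, -0.1818).
Then the next iterate is (p, q)₁ = (-1.9773, 0.8182).
Re-evaluating at (-1.9773, 0.8182): F = (8.630507, 3.034258), so ‖F‖₂ = 9.1484.

9.1484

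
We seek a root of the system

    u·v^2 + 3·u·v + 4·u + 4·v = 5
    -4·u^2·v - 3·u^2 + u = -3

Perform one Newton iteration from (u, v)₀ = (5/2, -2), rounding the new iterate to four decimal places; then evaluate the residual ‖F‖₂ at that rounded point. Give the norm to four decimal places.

128.4369

At (5/2, -2): F = (-8.0000, 36.7500).
Jacobian J = [[v^2 + 3·v + 4, 2·u·v + 3·u + 4], [-8·u·v - 6·u + 1, -4·u^2]].
At the point, J = [[2.0000, 1.5000], [26.0000, -25.0000]] (det J = -89.0000).
Solving J·Δ = −F gives Δ = (1.6278, 3.1629).
Then the next iterate is (u, v)₁ = (4.1278, 1.1629).
Re-evaluating at (4.1278, 1.1629): F = (36.145630, -123.245768), so ‖F‖₂ = 128.4369.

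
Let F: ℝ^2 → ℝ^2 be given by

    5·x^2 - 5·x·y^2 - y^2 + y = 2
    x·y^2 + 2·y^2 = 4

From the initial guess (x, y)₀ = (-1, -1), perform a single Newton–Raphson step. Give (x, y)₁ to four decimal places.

(-0.1081, -2.0541)

At (-1, -1): F = (6.0000, -3.0000).
Jacobian J = [[10·x - 5·y^2, -10·x·y - 2·y + 1], [y^2, 2·x·y + 4·y]].
At the point, J = [[-15.0000, -7.0000], [1.0000, -2.0000]] (det J = 37.0000).
Solving J·Δ = −F gives Δ = (0.8919, -1.0541).
Then the next iterate is (x, y)₁ = (-0.1081, -2.0541).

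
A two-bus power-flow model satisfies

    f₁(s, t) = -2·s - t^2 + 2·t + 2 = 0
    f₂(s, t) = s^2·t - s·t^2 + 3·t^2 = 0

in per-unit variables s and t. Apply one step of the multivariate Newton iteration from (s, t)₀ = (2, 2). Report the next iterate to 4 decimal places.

At (2, 2): F = (-2.0000, 12.0000).
Jacobian J = [[-2, -2·t + 2], [2·s·t - t^2, s^2 - 2·s·t + 6·t]].
At the point, J = [[-2.0000, -2.0000], [4.0000, 8.0000]] (det J = -8.0000).
Solving J·Δ = −F gives Δ = (1.0000, -2.0000).
Then the next iterate is (s, t)₁ = (3.0000, 0.0000).

(3.0000, 0.0000)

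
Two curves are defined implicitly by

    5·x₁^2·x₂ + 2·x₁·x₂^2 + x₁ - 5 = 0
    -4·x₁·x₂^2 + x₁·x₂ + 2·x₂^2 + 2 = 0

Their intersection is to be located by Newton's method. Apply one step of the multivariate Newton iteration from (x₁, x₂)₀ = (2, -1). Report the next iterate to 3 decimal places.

At (2, -1): F = (-19.000, -6.000).
Jacobian J = [[10·x₁·x₂ + 2·x₂^2 + 1, 5·x₁^2 + 4·x₁·x₂], [-4·x₂^2 + x₂, -8·x₁·x₂ + x₁ + 4·x₂]].
At the point, J = [[-17.000, 12.000], [-5.000, 14.000]] (det J = -178.000).
Solving J·Δ = −F gives Δ = (-1.090, 0.039).
Then the next iterate is (x₁, x₂)₁ = (0.910, -0.961).

(0.910, -0.961)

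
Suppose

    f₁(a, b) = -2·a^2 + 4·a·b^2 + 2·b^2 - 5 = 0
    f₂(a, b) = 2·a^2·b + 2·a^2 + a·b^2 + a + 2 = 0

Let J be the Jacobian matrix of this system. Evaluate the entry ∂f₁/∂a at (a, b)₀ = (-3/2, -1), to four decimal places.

10.0000

∂f₁/∂a = -4·a + 4·b^2.
At (-3/2, -1) this is 10.0000.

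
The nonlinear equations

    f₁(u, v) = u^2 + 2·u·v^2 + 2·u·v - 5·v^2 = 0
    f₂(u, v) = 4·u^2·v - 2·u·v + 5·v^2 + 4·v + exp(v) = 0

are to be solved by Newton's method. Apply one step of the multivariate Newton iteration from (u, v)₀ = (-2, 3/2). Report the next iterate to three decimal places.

(-1.071, 0.887)

At (-2, 3/2): F = (-22.250, 51.73169).
Jacobian J = [[2·u + 2·v^2 + 2·v, 4·u·v + 2·u - 10·v], [8·u·v - 2·v, 4·u^2 - 2·u + 10·v + exp(v) + 4]].
At the point, J = [[3.500, -31.000], [-27.000, 43.48169]] (det J = -684.81409).
Solving J·Δ = −F gives Δ = (0.929, -0.613).
Then the next iterate is (u, v)₁ = (-1.071, 0.887).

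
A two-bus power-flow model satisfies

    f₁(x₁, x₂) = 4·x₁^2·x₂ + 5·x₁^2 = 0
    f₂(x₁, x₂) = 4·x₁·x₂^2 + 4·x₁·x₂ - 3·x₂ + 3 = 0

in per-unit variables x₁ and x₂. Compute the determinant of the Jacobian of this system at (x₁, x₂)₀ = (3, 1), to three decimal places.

1494.000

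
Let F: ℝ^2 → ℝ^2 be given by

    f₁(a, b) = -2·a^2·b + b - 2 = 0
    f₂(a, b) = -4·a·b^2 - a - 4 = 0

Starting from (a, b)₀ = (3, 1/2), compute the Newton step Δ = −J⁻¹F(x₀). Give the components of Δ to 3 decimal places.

At (3, 1/2): F = (-10.500, -10.000).
Jacobian J = [[-4·a·b, -2·a^2 + 1], [-4·b^2 - 1, -8·a·b]].
At the point, J = [[-6.000, -17.000], [-2.000, -12.000]] (det J = 38.000).
Solving J·Δ = −F gives Δ = (1.158, -1.026).

(1.158, -1.026)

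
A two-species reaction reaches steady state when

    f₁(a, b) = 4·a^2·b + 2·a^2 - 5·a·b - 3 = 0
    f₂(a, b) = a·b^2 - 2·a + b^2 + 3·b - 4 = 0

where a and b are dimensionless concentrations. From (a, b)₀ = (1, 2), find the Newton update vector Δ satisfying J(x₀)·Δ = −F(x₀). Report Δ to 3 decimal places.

(0.223, -0.768)

At (1, 2): F = (-3.000, 8.000).
Jacobian J = [[8·a·b + 4·a - 5·b, 4·a^2 - 5·a], [b^2 - 2, 2·a·b + 2·b + 3]].
At the point, J = [[10.000, -1.000], [2.000, 11.000]] (det J = 112.000).
Solving J·Δ = −F gives Δ = (0.223, -0.768).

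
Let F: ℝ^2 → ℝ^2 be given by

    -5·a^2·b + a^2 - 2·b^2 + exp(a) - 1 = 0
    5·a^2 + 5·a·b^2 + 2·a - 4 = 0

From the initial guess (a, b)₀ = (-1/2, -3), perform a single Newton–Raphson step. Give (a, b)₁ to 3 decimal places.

(-0.403, -1.522)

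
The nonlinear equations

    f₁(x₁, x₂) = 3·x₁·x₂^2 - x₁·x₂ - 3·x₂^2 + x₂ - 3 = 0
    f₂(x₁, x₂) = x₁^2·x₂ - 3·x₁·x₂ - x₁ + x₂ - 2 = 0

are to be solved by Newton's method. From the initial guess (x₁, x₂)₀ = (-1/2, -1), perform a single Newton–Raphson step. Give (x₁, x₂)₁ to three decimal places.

At (-1/2, -1): F = (-9.000, -4.250).
Jacobian J = [[3·x₂^2 - x₂, 6·x₁·x₂ - x₁ - 6·x₂ + 1], [2·x₁·x₂ - 3·x₂ - 1, x₁^2 - 3·x₁ + 1]].
At the point, J = [[4.000, 10.500], [3.000, 2.750]] (det J = -20.500).
Solving J·Δ = −F gives Δ = (0.970, 0.488).
Then the next iterate is (x₁, x₂)₁ = (0.470, -0.512).

(0.470, -0.512)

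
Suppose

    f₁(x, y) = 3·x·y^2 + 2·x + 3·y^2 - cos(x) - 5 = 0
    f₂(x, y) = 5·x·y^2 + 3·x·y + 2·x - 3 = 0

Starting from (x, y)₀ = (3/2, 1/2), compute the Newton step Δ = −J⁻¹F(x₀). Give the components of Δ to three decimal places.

At (3/2, 1/2): F = (-0.19574, 4.125).
Jacobian J = [[3·y^2 + sin(x) + 2, 6·x·y + 6·y], [5·y^2 + 3·y + 2, 10·x·y + 3·x]].
At the point, J = [[3.74749, 7.500], [4.750, 12.000]] (det J = 9.34494).
Solving J·Δ = −F gives Δ = (3.562, -1.754).

(3.562, -1.754)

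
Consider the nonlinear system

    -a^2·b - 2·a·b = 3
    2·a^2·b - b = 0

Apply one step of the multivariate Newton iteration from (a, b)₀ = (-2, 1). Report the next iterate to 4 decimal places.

(-0.5000, 1.7143)

At (-2, 1): F = (-3.0000, 7.0000).
Jacobian J = [[-2·a·b - 2·b, -a^2 - 2·a], [4·a·b, 2·a^2 - 1]].
At the point, J = [[2.0000, 0.0000], [-8.0000, 7.0000]] (det J = 14.0000).
Solving J·Δ = −F gives Δ = (1.5000, 0.7143).
Then the next iterate is (a, b)₁ = (-0.5000, 1.7143).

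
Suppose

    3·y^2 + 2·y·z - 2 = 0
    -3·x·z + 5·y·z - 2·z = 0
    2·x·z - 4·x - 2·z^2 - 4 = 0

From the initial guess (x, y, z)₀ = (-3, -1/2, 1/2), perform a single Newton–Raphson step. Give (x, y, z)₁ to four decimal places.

(-2.3046, -1.5259, 0.8017)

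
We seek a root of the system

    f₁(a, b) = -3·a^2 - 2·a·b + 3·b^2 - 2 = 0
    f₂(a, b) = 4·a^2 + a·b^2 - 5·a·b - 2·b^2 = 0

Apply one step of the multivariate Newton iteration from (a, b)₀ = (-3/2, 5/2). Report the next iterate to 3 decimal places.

(-0.527, 1.312)

At (-3/2, 5/2): F = (17.500, 5.875).
Jacobian J = [[-6·a - 2·b, -2·a + 6·b], [8·a + b^2 - 5·b, 2·a·b - 5·a - 4·b]].
At the point, J = [[4.000, 18.000], [-18.250, -10.000]] (det J = 288.500).
Solving J·Δ = −F gives Δ = (0.973, -1.188).
Then the next iterate is (a, b)₁ = (-0.527, 1.312).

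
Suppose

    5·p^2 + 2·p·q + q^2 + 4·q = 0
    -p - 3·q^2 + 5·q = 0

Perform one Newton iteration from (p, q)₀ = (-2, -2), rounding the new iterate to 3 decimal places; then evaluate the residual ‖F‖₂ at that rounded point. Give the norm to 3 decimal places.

7.996

At (-2, -2): F = (24.000, -20.000).
Jacobian J = [[10·p + 2·q, 2·p + 2·q + 4], [-1, -6·q + 5]].
At the point, J = [[-24.000, -4.000], [-1.000, 17.000]] (det J = -412.000).
Solving J·Δ = −F gives Δ = (0.796, 1.223).
Then the next iterate is (p, q)₁ = (-1.204, -0.777).
Re-evaluating at (-1.204, -0.777): F = (6.61482, -4.49219), so ‖F‖₂ = 7.996.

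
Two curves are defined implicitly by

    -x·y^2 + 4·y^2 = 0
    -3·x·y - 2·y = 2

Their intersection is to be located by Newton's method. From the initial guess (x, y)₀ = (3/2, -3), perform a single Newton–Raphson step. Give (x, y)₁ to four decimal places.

(0.8992, -1.1395)

At (3/2, -3): F = (22.5000, 17.5000).
Jacobian J = [[-y^2, -2·x·y + 8·y], [-3·y, -3·x - 2]].
At the point, J = [[-9.0000, -15.0000], [9.0000, -6.5000]] (det J = 193.5000).
Solving J·Δ = −F gives Δ = (-0.6008, 1.8605).
Then the next iterate is (x, y)₁ = (0.8992, -1.1395).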